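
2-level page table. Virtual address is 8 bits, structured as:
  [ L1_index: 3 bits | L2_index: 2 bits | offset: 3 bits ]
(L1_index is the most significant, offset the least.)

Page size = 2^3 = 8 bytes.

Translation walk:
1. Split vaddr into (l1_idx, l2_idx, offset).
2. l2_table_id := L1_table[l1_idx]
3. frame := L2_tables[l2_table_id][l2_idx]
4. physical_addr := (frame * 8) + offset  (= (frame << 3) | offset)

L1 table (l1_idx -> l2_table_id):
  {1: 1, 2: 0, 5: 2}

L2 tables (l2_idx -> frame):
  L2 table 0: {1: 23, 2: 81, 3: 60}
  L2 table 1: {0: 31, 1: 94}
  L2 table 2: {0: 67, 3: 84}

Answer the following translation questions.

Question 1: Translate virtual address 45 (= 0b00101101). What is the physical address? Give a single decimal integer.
Answer: 757

Derivation:
vaddr = 45 = 0b00101101
Split: l1_idx=1, l2_idx=1, offset=5
L1[1] = 1
L2[1][1] = 94
paddr = 94 * 8 + 5 = 757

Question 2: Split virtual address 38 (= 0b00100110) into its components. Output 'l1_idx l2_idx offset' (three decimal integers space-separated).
vaddr = 38 = 0b00100110
  top 3 bits -> l1_idx = 1
  next 2 bits -> l2_idx = 0
  bottom 3 bits -> offset = 6

Answer: 1 0 6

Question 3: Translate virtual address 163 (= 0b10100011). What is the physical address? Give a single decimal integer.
Answer: 539

Derivation:
vaddr = 163 = 0b10100011
Split: l1_idx=5, l2_idx=0, offset=3
L1[5] = 2
L2[2][0] = 67
paddr = 67 * 8 + 3 = 539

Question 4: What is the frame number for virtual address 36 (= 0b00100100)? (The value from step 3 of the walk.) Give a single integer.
Answer: 31

Derivation:
vaddr = 36: l1_idx=1, l2_idx=0
L1[1] = 1; L2[1][0] = 31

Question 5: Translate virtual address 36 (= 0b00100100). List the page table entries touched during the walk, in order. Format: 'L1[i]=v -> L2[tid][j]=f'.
vaddr = 36 = 0b00100100
Split: l1_idx=1, l2_idx=0, offset=4

Answer: L1[1]=1 -> L2[1][0]=31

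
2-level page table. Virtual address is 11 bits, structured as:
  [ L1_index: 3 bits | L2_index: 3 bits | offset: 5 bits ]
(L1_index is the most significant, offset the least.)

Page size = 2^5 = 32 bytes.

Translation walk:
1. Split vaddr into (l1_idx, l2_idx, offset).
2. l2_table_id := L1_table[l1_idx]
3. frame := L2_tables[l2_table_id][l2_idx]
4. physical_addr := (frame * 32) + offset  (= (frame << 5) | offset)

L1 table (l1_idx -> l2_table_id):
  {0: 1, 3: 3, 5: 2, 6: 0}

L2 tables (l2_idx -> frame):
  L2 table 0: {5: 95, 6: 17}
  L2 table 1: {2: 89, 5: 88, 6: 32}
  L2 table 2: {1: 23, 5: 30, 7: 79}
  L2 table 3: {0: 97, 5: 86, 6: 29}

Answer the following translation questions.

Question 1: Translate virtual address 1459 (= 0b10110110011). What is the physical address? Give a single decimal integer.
Answer: 979

Derivation:
vaddr = 1459 = 0b10110110011
Split: l1_idx=5, l2_idx=5, offset=19
L1[5] = 2
L2[2][5] = 30
paddr = 30 * 32 + 19 = 979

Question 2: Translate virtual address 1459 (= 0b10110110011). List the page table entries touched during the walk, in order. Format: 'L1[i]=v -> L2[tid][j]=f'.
Answer: L1[5]=2 -> L2[2][5]=30

Derivation:
vaddr = 1459 = 0b10110110011
Split: l1_idx=5, l2_idx=5, offset=19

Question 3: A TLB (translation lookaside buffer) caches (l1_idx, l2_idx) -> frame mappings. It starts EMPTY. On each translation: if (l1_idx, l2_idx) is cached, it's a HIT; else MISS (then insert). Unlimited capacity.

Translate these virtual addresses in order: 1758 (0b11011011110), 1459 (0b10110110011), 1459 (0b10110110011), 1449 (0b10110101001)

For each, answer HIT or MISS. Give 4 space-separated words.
Answer: MISS MISS HIT HIT

Derivation:
vaddr=1758: (6,6) not in TLB -> MISS, insert
vaddr=1459: (5,5) not in TLB -> MISS, insert
vaddr=1459: (5,5) in TLB -> HIT
vaddr=1449: (5,5) in TLB -> HIT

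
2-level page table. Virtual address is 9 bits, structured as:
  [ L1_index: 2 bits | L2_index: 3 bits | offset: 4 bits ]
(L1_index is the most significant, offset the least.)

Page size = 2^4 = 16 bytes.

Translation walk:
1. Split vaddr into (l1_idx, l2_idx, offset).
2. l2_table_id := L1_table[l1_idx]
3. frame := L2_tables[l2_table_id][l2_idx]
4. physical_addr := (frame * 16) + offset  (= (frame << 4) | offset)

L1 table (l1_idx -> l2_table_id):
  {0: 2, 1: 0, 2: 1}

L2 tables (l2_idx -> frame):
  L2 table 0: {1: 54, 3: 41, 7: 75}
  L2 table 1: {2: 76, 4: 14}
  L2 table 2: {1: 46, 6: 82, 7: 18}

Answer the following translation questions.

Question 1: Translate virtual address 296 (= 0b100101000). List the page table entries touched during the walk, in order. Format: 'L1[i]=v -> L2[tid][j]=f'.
vaddr = 296 = 0b100101000
Split: l1_idx=2, l2_idx=2, offset=8

Answer: L1[2]=1 -> L2[1][2]=76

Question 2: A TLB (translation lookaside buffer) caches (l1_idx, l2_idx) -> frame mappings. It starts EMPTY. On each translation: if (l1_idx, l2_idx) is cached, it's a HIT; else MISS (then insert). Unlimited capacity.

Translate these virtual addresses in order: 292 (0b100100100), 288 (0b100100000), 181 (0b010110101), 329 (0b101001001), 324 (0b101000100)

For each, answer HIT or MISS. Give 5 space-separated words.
Answer: MISS HIT MISS MISS HIT

Derivation:
vaddr=292: (2,2) not in TLB -> MISS, insert
vaddr=288: (2,2) in TLB -> HIT
vaddr=181: (1,3) not in TLB -> MISS, insert
vaddr=329: (2,4) not in TLB -> MISS, insert
vaddr=324: (2,4) in TLB -> HIT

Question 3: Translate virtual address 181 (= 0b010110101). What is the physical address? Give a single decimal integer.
vaddr = 181 = 0b010110101
Split: l1_idx=1, l2_idx=3, offset=5
L1[1] = 0
L2[0][3] = 41
paddr = 41 * 16 + 5 = 661

Answer: 661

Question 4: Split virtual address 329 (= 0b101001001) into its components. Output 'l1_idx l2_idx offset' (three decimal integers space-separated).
vaddr = 329 = 0b101001001
  top 2 bits -> l1_idx = 2
  next 3 bits -> l2_idx = 4
  bottom 4 bits -> offset = 9

Answer: 2 4 9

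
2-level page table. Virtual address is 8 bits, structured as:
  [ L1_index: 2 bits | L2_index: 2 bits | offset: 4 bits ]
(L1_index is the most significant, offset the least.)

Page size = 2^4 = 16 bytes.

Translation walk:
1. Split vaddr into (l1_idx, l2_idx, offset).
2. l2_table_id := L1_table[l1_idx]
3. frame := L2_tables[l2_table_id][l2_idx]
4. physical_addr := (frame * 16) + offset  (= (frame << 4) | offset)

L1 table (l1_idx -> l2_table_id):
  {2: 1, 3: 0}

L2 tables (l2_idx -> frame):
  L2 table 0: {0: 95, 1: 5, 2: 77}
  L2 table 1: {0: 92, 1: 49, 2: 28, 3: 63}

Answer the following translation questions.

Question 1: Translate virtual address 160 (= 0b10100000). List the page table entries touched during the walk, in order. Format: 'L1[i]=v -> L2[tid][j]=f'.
Answer: L1[2]=1 -> L2[1][2]=28

Derivation:
vaddr = 160 = 0b10100000
Split: l1_idx=2, l2_idx=2, offset=0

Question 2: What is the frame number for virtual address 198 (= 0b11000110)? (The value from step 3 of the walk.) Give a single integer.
vaddr = 198: l1_idx=3, l2_idx=0
L1[3] = 0; L2[0][0] = 95

Answer: 95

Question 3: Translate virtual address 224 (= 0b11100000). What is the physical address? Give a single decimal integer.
Answer: 1232

Derivation:
vaddr = 224 = 0b11100000
Split: l1_idx=3, l2_idx=2, offset=0
L1[3] = 0
L2[0][2] = 77
paddr = 77 * 16 + 0 = 1232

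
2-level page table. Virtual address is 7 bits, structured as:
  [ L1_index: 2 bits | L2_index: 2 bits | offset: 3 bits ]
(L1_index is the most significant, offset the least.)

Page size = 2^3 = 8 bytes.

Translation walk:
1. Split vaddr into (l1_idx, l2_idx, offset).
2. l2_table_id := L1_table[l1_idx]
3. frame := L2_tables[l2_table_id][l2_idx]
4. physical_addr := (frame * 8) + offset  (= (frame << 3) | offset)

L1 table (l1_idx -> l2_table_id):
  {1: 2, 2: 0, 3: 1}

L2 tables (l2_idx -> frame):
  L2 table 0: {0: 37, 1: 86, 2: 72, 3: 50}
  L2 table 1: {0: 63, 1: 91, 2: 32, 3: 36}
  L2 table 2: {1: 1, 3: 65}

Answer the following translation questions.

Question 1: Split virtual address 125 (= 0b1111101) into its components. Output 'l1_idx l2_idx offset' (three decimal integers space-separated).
Answer: 3 3 5

Derivation:
vaddr = 125 = 0b1111101
  top 2 bits -> l1_idx = 3
  next 2 bits -> l2_idx = 3
  bottom 3 bits -> offset = 5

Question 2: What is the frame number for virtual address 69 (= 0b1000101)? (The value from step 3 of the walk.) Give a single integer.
vaddr = 69: l1_idx=2, l2_idx=0
L1[2] = 0; L2[0][0] = 37

Answer: 37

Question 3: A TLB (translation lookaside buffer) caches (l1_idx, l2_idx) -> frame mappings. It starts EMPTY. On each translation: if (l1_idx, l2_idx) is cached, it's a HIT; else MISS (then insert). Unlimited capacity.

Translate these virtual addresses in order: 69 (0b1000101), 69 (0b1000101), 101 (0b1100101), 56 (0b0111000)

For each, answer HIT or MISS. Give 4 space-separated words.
vaddr=69: (2,0) not in TLB -> MISS, insert
vaddr=69: (2,0) in TLB -> HIT
vaddr=101: (3,0) not in TLB -> MISS, insert
vaddr=56: (1,3) not in TLB -> MISS, insert

Answer: MISS HIT MISS MISS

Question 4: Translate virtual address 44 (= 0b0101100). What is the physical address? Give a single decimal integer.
Answer: 12

Derivation:
vaddr = 44 = 0b0101100
Split: l1_idx=1, l2_idx=1, offset=4
L1[1] = 2
L2[2][1] = 1
paddr = 1 * 8 + 4 = 12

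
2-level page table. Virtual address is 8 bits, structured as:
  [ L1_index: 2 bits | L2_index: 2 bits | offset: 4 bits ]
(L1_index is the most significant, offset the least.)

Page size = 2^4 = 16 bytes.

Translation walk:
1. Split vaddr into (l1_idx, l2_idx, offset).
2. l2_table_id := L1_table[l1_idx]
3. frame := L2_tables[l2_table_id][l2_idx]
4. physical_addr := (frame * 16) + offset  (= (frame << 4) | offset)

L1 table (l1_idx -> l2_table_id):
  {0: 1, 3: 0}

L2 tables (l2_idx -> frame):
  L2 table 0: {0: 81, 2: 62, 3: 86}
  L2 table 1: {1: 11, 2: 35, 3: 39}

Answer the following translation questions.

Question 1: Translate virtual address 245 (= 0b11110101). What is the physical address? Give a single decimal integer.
vaddr = 245 = 0b11110101
Split: l1_idx=3, l2_idx=3, offset=5
L1[3] = 0
L2[0][3] = 86
paddr = 86 * 16 + 5 = 1381

Answer: 1381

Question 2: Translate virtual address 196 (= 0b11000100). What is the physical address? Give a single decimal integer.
Answer: 1300

Derivation:
vaddr = 196 = 0b11000100
Split: l1_idx=3, l2_idx=0, offset=4
L1[3] = 0
L2[0][0] = 81
paddr = 81 * 16 + 4 = 1300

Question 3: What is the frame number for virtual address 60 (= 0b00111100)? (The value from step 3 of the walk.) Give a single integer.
Answer: 39

Derivation:
vaddr = 60: l1_idx=0, l2_idx=3
L1[0] = 1; L2[1][3] = 39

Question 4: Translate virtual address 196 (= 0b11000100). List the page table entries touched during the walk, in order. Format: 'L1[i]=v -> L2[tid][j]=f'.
vaddr = 196 = 0b11000100
Split: l1_idx=3, l2_idx=0, offset=4

Answer: L1[3]=0 -> L2[0][0]=81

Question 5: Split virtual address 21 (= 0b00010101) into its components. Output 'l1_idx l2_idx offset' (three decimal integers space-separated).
Answer: 0 1 5

Derivation:
vaddr = 21 = 0b00010101
  top 2 bits -> l1_idx = 0
  next 2 bits -> l2_idx = 1
  bottom 4 bits -> offset = 5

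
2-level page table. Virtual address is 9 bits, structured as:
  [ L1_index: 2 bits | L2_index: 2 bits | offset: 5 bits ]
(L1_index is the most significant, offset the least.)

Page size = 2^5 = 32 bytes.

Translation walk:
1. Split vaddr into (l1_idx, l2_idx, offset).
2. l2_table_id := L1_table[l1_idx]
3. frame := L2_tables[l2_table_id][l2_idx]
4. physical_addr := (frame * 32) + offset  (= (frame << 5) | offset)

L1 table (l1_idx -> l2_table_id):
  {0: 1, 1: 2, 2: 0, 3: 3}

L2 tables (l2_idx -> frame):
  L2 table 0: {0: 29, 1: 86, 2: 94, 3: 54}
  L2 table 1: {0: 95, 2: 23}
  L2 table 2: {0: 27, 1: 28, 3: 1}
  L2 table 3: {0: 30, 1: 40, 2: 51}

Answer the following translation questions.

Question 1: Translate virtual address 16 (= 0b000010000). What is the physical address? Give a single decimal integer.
vaddr = 16 = 0b000010000
Split: l1_idx=0, l2_idx=0, offset=16
L1[0] = 1
L2[1][0] = 95
paddr = 95 * 32 + 16 = 3056

Answer: 3056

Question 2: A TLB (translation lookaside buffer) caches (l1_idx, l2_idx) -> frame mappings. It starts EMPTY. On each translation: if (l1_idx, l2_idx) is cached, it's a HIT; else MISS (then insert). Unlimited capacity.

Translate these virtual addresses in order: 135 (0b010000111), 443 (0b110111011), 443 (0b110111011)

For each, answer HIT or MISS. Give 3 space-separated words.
vaddr=135: (1,0) not in TLB -> MISS, insert
vaddr=443: (3,1) not in TLB -> MISS, insert
vaddr=443: (3,1) in TLB -> HIT

Answer: MISS MISS HIT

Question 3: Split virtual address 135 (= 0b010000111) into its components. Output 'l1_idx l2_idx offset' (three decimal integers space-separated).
vaddr = 135 = 0b010000111
  top 2 bits -> l1_idx = 1
  next 2 bits -> l2_idx = 0
  bottom 5 bits -> offset = 7

Answer: 1 0 7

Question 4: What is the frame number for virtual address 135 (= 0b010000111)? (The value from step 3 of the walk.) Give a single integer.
Answer: 27

Derivation:
vaddr = 135: l1_idx=1, l2_idx=0
L1[1] = 2; L2[2][0] = 27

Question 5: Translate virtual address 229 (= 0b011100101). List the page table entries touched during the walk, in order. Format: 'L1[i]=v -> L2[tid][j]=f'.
Answer: L1[1]=2 -> L2[2][3]=1

Derivation:
vaddr = 229 = 0b011100101
Split: l1_idx=1, l2_idx=3, offset=5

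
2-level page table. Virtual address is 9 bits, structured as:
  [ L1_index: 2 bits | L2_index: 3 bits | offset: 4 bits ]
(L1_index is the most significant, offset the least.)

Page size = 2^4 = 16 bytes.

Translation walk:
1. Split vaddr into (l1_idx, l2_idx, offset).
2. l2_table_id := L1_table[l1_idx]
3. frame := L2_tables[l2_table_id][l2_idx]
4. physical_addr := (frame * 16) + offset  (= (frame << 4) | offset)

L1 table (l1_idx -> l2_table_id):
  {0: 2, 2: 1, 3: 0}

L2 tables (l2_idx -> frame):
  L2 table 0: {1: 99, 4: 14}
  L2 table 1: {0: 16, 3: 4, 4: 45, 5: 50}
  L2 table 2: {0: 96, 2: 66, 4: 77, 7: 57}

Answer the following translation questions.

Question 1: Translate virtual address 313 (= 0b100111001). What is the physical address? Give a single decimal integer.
vaddr = 313 = 0b100111001
Split: l1_idx=2, l2_idx=3, offset=9
L1[2] = 1
L2[1][3] = 4
paddr = 4 * 16 + 9 = 73

Answer: 73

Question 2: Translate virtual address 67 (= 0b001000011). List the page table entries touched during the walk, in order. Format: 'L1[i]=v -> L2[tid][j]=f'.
vaddr = 67 = 0b001000011
Split: l1_idx=0, l2_idx=4, offset=3

Answer: L1[0]=2 -> L2[2][4]=77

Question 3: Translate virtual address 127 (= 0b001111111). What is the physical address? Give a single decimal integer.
Answer: 927

Derivation:
vaddr = 127 = 0b001111111
Split: l1_idx=0, l2_idx=7, offset=15
L1[0] = 2
L2[2][7] = 57
paddr = 57 * 16 + 15 = 927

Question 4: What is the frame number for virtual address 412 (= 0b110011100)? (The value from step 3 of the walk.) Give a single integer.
Answer: 99

Derivation:
vaddr = 412: l1_idx=3, l2_idx=1
L1[3] = 0; L2[0][1] = 99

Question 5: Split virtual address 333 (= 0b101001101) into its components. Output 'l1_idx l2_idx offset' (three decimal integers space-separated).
vaddr = 333 = 0b101001101
  top 2 bits -> l1_idx = 2
  next 3 bits -> l2_idx = 4
  bottom 4 bits -> offset = 13

Answer: 2 4 13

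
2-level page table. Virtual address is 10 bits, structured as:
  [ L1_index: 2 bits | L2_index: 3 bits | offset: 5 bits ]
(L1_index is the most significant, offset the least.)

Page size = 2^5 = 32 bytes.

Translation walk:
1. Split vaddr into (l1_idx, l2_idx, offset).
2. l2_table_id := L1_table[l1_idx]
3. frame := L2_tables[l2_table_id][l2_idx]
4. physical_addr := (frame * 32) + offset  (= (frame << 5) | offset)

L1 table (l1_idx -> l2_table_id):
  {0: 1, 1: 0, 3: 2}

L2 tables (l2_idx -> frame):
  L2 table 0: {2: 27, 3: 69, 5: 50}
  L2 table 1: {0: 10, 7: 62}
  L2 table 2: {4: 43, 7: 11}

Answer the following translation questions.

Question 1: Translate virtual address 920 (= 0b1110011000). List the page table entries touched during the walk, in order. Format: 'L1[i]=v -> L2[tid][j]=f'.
Answer: L1[3]=2 -> L2[2][4]=43

Derivation:
vaddr = 920 = 0b1110011000
Split: l1_idx=3, l2_idx=4, offset=24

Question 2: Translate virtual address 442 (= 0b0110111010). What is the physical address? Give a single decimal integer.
vaddr = 442 = 0b0110111010
Split: l1_idx=1, l2_idx=5, offset=26
L1[1] = 0
L2[0][5] = 50
paddr = 50 * 32 + 26 = 1626

Answer: 1626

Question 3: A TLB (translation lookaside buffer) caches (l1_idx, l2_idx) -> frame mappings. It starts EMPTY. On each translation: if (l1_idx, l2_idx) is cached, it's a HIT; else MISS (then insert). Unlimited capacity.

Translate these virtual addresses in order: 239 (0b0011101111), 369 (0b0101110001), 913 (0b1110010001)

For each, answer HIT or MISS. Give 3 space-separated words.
vaddr=239: (0,7) not in TLB -> MISS, insert
vaddr=369: (1,3) not in TLB -> MISS, insert
vaddr=913: (3,4) not in TLB -> MISS, insert

Answer: MISS MISS MISS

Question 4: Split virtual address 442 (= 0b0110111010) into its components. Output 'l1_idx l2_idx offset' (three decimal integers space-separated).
vaddr = 442 = 0b0110111010
  top 2 bits -> l1_idx = 1
  next 3 bits -> l2_idx = 5
  bottom 5 bits -> offset = 26

Answer: 1 5 26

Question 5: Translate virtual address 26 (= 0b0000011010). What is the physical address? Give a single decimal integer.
Answer: 346

Derivation:
vaddr = 26 = 0b0000011010
Split: l1_idx=0, l2_idx=0, offset=26
L1[0] = 1
L2[1][0] = 10
paddr = 10 * 32 + 26 = 346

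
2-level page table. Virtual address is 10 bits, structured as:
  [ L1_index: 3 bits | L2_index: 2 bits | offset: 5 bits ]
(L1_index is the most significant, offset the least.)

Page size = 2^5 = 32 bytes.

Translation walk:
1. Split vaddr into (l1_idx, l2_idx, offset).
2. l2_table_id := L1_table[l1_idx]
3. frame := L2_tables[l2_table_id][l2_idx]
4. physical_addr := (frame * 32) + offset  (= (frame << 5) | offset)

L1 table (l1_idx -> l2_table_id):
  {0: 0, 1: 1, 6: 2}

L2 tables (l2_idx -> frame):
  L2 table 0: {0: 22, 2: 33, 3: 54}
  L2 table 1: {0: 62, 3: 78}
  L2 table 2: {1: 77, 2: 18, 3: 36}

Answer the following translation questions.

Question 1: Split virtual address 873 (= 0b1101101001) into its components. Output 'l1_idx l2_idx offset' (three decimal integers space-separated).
vaddr = 873 = 0b1101101001
  top 3 bits -> l1_idx = 6
  next 2 bits -> l2_idx = 3
  bottom 5 bits -> offset = 9

Answer: 6 3 9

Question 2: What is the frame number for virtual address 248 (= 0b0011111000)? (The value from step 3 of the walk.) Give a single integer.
Answer: 78

Derivation:
vaddr = 248: l1_idx=1, l2_idx=3
L1[1] = 1; L2[1][3] = 78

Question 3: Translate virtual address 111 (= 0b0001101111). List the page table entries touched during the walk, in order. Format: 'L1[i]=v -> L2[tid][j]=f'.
Answer: L1[0]=0 -> L2[0][3]=54

Derivation:
vaddr = 111 = 0b0001101111
Split: l1_idx=0, l2_idx=3, offset=15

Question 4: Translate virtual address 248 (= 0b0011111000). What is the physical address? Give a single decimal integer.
vaddr = 248 = 0b0011111000
Split: l1_idx=1, l2_idx=3, offset=24
L1[1] = 1
L2[1][3] = 78
paddr = 78 * 32 + 24 = 2520

Answer: 2520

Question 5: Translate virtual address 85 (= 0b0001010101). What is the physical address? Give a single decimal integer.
vaddr = 85 = 0b0001010101
Split: l1_idx=0, l2_idx=2, offset=21
L1[0] = 0
L2[0][2] = 33
paddr = 33 * 32 + 21 = 1077

Answer: 1077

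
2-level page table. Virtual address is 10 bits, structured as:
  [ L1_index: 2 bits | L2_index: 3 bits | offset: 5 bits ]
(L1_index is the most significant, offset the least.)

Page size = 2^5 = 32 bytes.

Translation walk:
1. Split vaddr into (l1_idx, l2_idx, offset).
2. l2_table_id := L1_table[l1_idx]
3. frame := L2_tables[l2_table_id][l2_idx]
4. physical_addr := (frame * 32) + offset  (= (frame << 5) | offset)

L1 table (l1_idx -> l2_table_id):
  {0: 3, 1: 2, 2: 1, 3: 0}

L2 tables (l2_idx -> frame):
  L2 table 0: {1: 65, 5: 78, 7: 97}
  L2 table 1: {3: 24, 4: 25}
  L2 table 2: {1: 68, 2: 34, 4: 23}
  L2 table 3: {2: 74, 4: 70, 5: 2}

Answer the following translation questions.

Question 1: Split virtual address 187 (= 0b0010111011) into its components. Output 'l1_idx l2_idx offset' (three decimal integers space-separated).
Answer: 0 5 27

Derivation:
vaddr = 187 = 0b0010111011
  top 2 bits -> l1_idx = 0
  next 3 bits -> l2_idx = 5
  bottom 5 bits -> offset = 27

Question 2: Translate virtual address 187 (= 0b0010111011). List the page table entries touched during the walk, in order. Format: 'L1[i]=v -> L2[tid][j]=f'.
vaddr = 187 = 0b0010111011
Split: l1_idx=0, l2_idx=5, offset=27

Answer: L1[0]=3 -> L2[3][5]=2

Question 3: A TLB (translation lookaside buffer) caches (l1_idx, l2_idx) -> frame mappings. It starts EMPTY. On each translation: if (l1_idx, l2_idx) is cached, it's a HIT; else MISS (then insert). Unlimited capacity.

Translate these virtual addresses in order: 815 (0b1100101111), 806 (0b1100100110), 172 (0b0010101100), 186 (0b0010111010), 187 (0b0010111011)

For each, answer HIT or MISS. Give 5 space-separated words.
Answer: MISS HIT MISS HIT HIT

Derivation:
vaddr=815: (3,1) not in TLB -> MISS, insert
vaddr=806: (3,1) in TLB -> HIT
vaddr=172: (0,5) not in TLB -> MISS, insert
vaddr=186: (0,5) in TLB -> HIT
vaddr=187: (0,5) in TLB -> HIT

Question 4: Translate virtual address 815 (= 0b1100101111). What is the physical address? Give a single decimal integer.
vaddr = 815 = 0b1100101111
Split: l1_idx=3, l2_idx=1, offset=15
L1[3] = 0
L2[0][1] = 65
paddr = 65 * 32 + 15 = 2095

Answer: 2095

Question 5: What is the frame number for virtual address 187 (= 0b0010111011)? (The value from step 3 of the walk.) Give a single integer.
Answer: 2

Derivation:
vaddr = 187: l1_idx=0, l2_idx=5
L1[0] = 3; L2[3][5] = 2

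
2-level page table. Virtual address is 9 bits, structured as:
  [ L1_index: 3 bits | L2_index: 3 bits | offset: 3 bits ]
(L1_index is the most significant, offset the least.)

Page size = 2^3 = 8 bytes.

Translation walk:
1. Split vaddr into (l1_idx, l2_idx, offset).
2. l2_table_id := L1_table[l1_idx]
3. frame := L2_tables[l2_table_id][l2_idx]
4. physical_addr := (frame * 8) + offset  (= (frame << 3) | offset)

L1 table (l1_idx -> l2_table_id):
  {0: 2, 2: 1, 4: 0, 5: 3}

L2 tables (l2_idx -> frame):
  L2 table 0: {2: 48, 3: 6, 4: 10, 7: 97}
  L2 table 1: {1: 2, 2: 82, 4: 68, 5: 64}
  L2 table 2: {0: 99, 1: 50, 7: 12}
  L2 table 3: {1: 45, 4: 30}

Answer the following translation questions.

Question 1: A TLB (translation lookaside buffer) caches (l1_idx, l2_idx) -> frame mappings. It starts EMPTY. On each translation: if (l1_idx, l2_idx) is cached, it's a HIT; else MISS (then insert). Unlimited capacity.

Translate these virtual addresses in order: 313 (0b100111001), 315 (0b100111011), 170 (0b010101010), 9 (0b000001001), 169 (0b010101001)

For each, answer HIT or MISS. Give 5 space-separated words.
vaddr=313: (4,7) not in TLB -> MISS, insert
vaddr=315: (4,7) in TLB -> HIT
vaddr=170: (2,5) not in TLB -> MISS, insert
vaddr=9: (0,1) not in TLB -> MISS, insert
vaddr=169: (2,5) in TLB -> HIT

Answer: MISS HIT MISS MISS HIT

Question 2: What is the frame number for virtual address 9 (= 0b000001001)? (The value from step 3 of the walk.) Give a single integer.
Answer: 50

Derivation:
vaddr = 9: l1_idx=0, l2_idx=1
L1[0] = 2; L2[2][1] = 50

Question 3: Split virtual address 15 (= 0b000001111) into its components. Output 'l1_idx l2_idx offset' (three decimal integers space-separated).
vaddr = 15 = 0b000001111
  top 3 bits -> l1_idx = 0
  next 3 bits -> l2_idx = 1
  bottom 3 bits -> offset = 7

Answer: 0 1 7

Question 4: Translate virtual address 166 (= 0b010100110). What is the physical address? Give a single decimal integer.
vaddr = 166 = 0b010100110
Split: l1_idx=2, l2_idx=4, offset=6
L1[2] = 1
L2[1][4] = 68
paddr = 68 * 8 + 6 = 550

Answer: 550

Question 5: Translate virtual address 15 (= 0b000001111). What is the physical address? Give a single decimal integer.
vaddr = 15 = 0b000001111
Split: l1_idx=0, l2_idx=1, offset=7
L1[0] = 2
L2[2][1] = 50
paddr = 50 * 8 + 7 = 407

Answer: 407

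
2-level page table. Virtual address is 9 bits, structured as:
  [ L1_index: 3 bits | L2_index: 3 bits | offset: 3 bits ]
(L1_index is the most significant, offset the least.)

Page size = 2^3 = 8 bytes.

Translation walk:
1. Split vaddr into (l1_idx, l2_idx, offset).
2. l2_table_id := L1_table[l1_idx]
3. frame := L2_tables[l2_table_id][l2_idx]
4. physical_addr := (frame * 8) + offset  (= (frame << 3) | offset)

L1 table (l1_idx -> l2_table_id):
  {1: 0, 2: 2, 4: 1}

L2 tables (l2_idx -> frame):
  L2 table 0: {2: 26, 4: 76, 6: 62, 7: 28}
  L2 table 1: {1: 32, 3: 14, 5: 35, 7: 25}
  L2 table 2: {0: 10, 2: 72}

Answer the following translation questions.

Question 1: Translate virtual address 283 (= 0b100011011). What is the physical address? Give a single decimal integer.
Answer: 115

Derivation:
vaddr = 283 = 0b100011011
Split: l1_idx=4, l2_idx=3, offset=3
L1[4] = 1
L2[1][3] = 14
paddr = 14 * 8 + 3 = 115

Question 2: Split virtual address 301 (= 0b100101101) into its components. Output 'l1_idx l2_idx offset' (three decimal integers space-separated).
Answer: 4 5 5

Derivation:
vaddr = 301 = 0b100101101
  top 3 bits -> l1_idx = 4
  next 3 bits -> l2_idx = 5
  bottom 3 bits -> offset = 5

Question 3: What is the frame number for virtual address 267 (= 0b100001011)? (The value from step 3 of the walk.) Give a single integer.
Answer: 32

Derivation:
vaddr = 267: l1_idx=4, l2_idx=1
L1[4] = 1; L2[1][1] = 32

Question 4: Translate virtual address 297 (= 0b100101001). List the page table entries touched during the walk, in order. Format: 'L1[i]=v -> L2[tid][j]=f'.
Answer: L1[4]=1 -> L2[1][5]=35

Derivation:
vaddr = 297 = 0b100101001
Split: l1_idx=4, l2_idx=5, offset=1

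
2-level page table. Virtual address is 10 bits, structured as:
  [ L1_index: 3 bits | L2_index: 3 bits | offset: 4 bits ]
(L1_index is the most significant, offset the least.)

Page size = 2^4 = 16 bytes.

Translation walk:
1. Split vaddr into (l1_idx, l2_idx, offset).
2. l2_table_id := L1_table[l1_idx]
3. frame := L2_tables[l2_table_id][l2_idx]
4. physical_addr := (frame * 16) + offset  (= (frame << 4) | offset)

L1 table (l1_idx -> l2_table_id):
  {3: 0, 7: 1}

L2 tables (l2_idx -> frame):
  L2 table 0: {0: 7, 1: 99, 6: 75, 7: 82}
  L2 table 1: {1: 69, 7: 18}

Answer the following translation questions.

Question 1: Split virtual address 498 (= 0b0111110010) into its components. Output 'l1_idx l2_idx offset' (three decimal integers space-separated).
Answer: 3 7 2

Derivation:
vaddr = 498 = 0b0111110010
  top 3 bits -> l1_idx = 3
  next 3 bits -> l2_idx = 7
  bottom 4 bits -> offset = 2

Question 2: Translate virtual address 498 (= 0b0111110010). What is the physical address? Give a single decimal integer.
vaddr = 498 = 0b0111110010
Split: l1_idx=3, l2_idx=7, offset=2
L1[3] = 0
L2[0][7] = 82
paddr = 82 * 16 + 2 = 1314

Answer: 1314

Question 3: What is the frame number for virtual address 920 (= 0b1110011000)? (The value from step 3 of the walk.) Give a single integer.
vaddr = 920: l1_idx=7, l2_idx=1
L1[7] = 1; L2[1][1] = 69

Answer: 69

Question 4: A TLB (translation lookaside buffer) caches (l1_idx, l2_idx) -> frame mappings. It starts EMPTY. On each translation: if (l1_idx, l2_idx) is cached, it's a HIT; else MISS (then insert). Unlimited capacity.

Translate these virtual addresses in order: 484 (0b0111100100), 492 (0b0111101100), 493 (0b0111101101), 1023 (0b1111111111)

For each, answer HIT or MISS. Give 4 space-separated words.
vaddr=484: (3,6) not in TLB -> MISS, insert
vaddr=492: (3,6) in TLB -> HIT
vaddr=493: (3,6) in TLB -> HIT
vaddr=1023: (7,7) not in TLB -> MISS, insert

Answer: MISS HIT HIT MISS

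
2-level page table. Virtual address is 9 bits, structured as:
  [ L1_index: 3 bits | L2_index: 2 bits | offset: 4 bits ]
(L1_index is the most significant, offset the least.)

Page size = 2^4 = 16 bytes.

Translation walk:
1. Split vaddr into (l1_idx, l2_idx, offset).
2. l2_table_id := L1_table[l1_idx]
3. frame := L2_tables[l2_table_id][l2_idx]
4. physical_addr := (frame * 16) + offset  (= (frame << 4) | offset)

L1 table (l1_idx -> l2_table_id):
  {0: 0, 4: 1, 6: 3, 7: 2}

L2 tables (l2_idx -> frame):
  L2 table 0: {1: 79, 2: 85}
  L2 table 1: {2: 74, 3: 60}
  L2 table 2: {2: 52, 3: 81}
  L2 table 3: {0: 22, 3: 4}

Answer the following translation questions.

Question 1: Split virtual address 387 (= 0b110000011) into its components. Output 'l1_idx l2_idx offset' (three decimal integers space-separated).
Answer: 6 0 3

Derivation:
vaddr = 387 = 0b110000011
  top 3 bits -> l1_idx = 6
  next 2 bits -> l2_idx = 0
  bottom 4 bits -> offset = 3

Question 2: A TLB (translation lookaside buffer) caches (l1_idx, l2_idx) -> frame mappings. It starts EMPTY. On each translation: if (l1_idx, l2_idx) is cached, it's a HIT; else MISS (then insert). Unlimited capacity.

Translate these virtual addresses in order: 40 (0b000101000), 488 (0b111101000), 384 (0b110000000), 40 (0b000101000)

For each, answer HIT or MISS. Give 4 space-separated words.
Answer: MISS MISS MISS HIT

Derivation:
vaddr=40: (0,2) not in TLB -> MISS, insert
vaddr=488: (7,2) not in TLB -> MISS, insert
vaddr=384: (6,0) not in TLB -> MISS, insert
vaddr=40: (0,2) in TLB -> HIT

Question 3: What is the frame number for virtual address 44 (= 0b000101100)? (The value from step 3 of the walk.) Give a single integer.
vaddr = 44: l1_idx=0, l2_idx=2
L1[0] = 0; L2[0][2] = 85

Answer: 85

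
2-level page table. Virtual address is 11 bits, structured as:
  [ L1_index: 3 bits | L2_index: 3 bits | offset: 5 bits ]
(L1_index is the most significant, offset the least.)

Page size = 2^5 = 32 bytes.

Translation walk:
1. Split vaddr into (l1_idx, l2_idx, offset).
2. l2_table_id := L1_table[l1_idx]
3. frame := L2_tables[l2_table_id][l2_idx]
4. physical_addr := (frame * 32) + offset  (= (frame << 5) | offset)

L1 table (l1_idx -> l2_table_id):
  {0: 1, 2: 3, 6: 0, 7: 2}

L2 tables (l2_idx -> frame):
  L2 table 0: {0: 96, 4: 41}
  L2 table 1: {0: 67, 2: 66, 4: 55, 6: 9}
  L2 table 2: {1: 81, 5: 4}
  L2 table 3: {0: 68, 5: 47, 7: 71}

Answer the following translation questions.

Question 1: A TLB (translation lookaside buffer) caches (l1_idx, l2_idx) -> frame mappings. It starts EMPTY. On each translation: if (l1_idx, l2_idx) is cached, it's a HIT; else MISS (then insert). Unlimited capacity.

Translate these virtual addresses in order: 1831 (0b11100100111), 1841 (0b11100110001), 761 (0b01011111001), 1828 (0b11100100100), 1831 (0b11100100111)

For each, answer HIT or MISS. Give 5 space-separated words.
vaddr=1831: (7,1) not in TLB -> MISS, insert
vaddr=1841: (7,1) in TLB -> HIT
vaddr=761: (2,7) not in TLB -> MISS, insert
vaddr=1828: (7,1) in TLB -> HIT
vaddr=1831: (7,1) in TLB -> HIT

Answer: MISS HIT MISS HIT HIT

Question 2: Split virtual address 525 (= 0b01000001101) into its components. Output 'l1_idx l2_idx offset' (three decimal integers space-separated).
vaddr = 525 = 0b01000001101
  top 3 bits -> l1_idx = 2
  next 3 bits -> l2_idx = 0
  bottom 5 bits -> offset = 13

Answer: 2 0 13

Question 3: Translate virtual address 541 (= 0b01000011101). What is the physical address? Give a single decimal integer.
vaddr = 541 = 0b01000011101
Split: l1_idx=2, l2_idx=0, offset=29
L1[2] = 3
L2[3][0] = 68
paddr = 68 * 32 + 29 = 2205

Answer: 2205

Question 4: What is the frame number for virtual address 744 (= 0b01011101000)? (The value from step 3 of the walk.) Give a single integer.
vaddr = 744: l1_idx=2, l2_idx=7
L1[2] = 3; L2[3][7] = 71

Answer: 71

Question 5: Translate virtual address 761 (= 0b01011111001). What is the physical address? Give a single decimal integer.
Answer: 2297

Derivation:
vaddr = 761 = 0b01011111001
Split: l1_idx=2, l2_idx=7, offset=25
L1[2] = 3
L2[3][7] = 71
paddr = 71 * 32 + 25 = 2297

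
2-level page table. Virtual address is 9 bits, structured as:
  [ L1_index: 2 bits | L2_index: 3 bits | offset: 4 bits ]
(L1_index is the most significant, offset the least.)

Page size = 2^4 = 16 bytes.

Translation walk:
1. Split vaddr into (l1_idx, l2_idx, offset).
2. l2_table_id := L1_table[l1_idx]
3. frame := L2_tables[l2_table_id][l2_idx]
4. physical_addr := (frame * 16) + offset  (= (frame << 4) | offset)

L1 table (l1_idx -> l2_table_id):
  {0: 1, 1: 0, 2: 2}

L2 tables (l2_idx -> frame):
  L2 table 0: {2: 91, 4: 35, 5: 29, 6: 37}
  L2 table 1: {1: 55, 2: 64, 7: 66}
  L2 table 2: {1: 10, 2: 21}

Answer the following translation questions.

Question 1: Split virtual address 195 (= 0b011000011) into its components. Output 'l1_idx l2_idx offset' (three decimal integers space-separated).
vaddr = 195 = 0b011000011
  top 2 bits -> l1_idx = 1
  next 3 bits -> l2_idx = 4
  bottom 4 bits -> offset = 3

Answer: 1 4 3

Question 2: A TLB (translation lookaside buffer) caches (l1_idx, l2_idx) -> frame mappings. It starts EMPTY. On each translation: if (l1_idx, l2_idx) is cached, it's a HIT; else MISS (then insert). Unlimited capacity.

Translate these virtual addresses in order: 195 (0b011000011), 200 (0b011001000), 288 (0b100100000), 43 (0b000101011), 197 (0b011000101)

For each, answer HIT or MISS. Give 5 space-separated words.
vaddr=195: (1,4) not in TLB -> MISS, insert
vaddr=200: (1,4) in TLB -> HIT
vaddr=288: (2,2) not in TLB -> MISS, insert
vaddr=43: (0,2) not in TLB -> MISS, insert
vaddr=197: (1,4) in TLB -> HIT

Answer: MISS HIT MISS MISS HIT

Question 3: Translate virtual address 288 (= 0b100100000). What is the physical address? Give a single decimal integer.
vaddr = 288 = 0b100100000
Split: l1_idx=2, l2_idx=2, offset=0
L1[2] = 2
L2[2][2] = 21
paddr = 21 * 16 + 0 = 336

Answer: 336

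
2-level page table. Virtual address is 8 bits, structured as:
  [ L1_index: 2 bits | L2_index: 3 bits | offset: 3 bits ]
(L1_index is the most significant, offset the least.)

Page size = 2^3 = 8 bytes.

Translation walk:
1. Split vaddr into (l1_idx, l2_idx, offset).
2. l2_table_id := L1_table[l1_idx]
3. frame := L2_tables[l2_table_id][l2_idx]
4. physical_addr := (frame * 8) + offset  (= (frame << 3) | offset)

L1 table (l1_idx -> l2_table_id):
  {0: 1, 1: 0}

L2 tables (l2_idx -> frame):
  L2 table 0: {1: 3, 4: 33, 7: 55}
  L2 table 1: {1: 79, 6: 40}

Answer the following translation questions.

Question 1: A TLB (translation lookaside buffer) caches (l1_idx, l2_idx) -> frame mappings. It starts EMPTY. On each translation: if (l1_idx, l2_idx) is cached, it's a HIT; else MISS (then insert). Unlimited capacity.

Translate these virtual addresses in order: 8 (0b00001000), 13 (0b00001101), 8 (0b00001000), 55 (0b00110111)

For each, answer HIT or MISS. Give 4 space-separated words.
vaddr=8: (0,1) not in TLB -> MISS, insert
vaddr=13: (0,1) in TLB -> HIT
vaddr=8: (0,1) in TLB -> HIT
vaddr=55: (0,6) not in TLB -> MISS, insert

Answer: MISS HIT HIT MISS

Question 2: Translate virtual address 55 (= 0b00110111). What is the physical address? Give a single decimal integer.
vaddr = 55 = 0b00110111
Split: l1_idx=0, l2_idx=6, offset=7
L1[0] = 1
L2[1][6] = 40
paddr = 40 * 8 + 7 = 327

Answer: 327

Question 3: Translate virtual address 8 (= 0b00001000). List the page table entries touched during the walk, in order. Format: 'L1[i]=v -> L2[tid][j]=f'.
Answer: L1[0]=1 -> L2[1][1]=79

Derivation:
vaddr = 8 = 0b00001000
Split: l1_idx=0, l2_idx=1, offset=0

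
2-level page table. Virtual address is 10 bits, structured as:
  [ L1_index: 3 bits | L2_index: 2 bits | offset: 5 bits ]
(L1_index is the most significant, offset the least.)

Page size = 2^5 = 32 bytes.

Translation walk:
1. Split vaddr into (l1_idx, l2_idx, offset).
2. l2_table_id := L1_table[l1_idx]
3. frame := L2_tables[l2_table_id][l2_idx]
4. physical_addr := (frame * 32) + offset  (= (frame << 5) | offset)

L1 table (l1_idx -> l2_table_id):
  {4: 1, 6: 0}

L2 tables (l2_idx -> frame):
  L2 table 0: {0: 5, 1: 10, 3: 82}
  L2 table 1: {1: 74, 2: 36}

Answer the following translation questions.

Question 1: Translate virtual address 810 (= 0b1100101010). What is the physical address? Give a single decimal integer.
vaddr = 810 = 0b1100101010
Split: l1_idx=6, l2_idx=1, offset=10
L1[6] = 0
L2[0][1] = 10
paddr = 10 * 32 + 10 = 330

Answer: 330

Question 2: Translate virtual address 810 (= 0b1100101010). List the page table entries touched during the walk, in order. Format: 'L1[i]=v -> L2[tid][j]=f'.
Answer: L1[6]=0 -> L2[0][1]=10

Derivation:
vaddr = 810 = 0b1100101010
Split: l1_idx=6, l2_idx=1, offset=10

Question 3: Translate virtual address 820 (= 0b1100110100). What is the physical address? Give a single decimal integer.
vaddr = 820 = 0b1100110100
Split: l1_idx=6, l2_idx=1, offset=20
L1[6] = 0
L2[0][1] = 10
paddr = 10 * 32 + 20 = 340

Answer: 340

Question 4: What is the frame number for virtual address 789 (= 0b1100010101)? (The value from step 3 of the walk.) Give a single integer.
vaddr = 789: l1_idx=6, l2_idx=0
L1[6] = 0; L2[0][0] = 5

Answer: 5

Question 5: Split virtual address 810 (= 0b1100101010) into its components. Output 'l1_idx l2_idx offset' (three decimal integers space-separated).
vaddr = 810 = 0b1100101010
  top 3 bits -> l1_idx = 6
  next 2 bits -> l2_idx = 1
  bottom 5 bits -> offset = 10

Answer: 6 1 10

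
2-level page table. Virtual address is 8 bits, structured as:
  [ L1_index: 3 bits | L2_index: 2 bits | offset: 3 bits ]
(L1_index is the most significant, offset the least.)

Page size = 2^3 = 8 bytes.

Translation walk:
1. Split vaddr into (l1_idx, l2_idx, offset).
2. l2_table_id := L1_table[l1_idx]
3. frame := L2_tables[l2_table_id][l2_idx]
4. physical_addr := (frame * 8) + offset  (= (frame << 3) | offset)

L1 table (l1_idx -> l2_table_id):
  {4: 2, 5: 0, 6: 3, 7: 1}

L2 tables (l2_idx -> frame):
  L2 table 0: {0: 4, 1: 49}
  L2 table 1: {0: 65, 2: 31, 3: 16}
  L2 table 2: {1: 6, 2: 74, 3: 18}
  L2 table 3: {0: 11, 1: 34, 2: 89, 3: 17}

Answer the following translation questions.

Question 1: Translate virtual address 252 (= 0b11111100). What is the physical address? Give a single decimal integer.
Answer: 132

Derivation:
vaddr = 252 = 0b11111100
Split: l1_idx=7, l2_idx=3, offset=4
L1[7] = 1
L2[1][3] = 16
paddr = 16 * 8 + 4 = 132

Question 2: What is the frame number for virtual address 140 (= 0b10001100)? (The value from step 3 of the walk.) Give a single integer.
vaddr = 140: l1_idx=4, l2_idx=1
L1[4] = 2; L2[2][1] = 6

Answer: 6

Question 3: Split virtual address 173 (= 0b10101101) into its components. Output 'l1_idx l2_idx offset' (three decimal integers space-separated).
vaddr = 173 = 0b10101101
  top 3 bits -> l1_idx = 5
  next 2 bits -> l2_idx = 1
  bottom 3 bits -> offset = 5

Answer: 5 1 5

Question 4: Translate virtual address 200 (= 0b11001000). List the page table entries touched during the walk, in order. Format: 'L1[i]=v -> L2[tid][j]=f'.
Answer: L1[6]=3 -> L2[3][1]=34

Derivation:
vaddr = 200 = 0b11001000
Split: l1_idx=6, l2_idx=1, offset=0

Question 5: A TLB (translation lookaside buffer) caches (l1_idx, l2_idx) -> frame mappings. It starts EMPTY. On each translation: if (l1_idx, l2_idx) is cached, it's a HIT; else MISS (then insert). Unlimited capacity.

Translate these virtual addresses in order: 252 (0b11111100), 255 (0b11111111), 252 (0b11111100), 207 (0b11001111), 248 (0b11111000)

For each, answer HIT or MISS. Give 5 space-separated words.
vaddr=252: (7,3) not in TLB -> MISS, insert
vaddr=255: (7,3) in TLB -> HIT
vaddr=252: (7,3) in TLB -> HIT
vaddr=207: (6,1) not in TLB -> MISS, insert
vaddr=248: (7,3) in TLB -> HIT

Answer: MISS HIT HIT MISS HIT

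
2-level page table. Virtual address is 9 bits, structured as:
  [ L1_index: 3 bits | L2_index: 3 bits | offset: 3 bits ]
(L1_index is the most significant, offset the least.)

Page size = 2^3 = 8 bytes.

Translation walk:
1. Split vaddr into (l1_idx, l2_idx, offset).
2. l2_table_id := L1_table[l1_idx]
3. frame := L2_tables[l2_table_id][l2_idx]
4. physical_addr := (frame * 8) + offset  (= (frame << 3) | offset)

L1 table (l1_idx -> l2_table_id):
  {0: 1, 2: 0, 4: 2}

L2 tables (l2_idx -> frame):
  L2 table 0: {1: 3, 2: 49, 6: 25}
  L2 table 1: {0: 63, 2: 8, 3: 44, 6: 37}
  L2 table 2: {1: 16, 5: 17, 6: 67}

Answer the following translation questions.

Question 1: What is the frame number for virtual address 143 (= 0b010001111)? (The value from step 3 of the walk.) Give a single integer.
Answer: 3

Derivation:
vaddr = 143: l1_idx=2, l2_idx=1
L1[2] = 0; L2[0][1] = 3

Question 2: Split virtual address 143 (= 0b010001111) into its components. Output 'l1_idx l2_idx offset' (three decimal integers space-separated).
vaddr = 143 = 0b010001111
  top 3 bits -> l1_idx = 2
  next 3 bits -> l2_idx = 1
  bottom 3 bits -> offset = 7

Answer: 2 1 7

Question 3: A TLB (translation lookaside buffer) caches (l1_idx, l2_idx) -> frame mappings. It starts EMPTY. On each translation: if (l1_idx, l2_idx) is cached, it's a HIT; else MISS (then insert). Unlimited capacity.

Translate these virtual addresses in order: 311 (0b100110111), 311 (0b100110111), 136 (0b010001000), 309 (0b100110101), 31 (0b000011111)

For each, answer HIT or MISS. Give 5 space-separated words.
Answer: MISS HIT MISS HIT MISS

Derivation:
vaddr=311: (4,6) not in TLB -> MISS, insert
vaddr=311: (4,6) in TLB -> HIT
vaddr=136: (2,1) not in TLB -> MISS, insert
vaddr=309: (4,6) in TLB -> HIT
vaddr=31: (0,3) not in TLB -> MISS, insert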